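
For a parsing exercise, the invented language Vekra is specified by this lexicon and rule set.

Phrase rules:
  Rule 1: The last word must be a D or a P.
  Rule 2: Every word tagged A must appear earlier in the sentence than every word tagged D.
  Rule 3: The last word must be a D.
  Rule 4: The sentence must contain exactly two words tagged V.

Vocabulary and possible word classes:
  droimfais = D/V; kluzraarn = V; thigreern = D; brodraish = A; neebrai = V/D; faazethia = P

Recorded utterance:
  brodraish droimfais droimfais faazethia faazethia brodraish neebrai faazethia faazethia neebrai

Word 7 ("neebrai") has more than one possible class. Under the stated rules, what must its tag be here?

Candidates per position — 1:brodraish {A}; 2:droimfais {D,V}; 3:droimfais {D,V}; 4:faazethia {P}; 5:faazethia {P}; 6:brodraish {A}; 7:neebrai {V,D}; 8:faazethia {P}; 9:faazethia {P}; 10:neebrai {V,D}.
At position 2, choosing D makes rule 2 impossible to satisfy; hence V.
At position 3, choosing D makes rule 2 impossible to satisfy; hence V.
At position 7, choosing V makes rule 4 impossible to satisfy; hence D.
At position 10, choosing V makes rule 1 impossible to satisfy; hence D.
The only consistent sequence is: A V V P P A D P P D.
Check: rule 1 ✓; rule 2 ✓; rule 3 ✓; rule 4 ✓.

D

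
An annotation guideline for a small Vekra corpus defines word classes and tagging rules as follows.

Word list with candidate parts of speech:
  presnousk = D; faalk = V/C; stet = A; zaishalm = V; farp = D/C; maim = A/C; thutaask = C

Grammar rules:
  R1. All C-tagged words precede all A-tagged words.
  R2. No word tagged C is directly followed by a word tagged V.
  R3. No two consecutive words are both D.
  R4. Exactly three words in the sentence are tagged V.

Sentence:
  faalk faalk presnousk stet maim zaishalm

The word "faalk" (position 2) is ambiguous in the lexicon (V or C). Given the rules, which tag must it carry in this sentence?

Candidates per position — 1:faalk {V,C}; 2:faalk {V,C}; 3:presnousk {D}; 4:stet {A}; 5:maim {A,C}; 6:zaishalm {V}.
Word 1 cannot be C — rule 4 would then fail for every completion. It is V.
Word 2 cannot be C — rule 4 would then fail for every completion. It is V.
Word 5 cannot be C — rule 1 would then fail for every completion. It is A.
The unique satisfying tagging is: V V D A A V.
Check: rule 1 holds; rule 2 holds; rule 3 holds; rule 4 holds.

V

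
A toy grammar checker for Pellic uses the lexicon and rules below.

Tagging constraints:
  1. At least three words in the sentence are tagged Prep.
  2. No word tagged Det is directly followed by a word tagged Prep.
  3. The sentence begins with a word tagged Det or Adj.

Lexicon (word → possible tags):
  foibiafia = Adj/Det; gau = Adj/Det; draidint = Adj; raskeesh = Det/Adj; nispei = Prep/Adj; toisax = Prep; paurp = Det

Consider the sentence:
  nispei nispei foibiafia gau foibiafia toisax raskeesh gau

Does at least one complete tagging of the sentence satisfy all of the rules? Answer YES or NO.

Candidates per position — 1:nispei {Prep,Adj}; 2:nispei {Prep,Adj}; 3:foibiafia {Adj,Det}; 4:gau {Adj,Det}; 5:foibiafia {Adj,Det}; 6:toisax {Prep}; 7:raskeesh {Det,Adj}; 8:gau {Adj,Det}.
Every candidate sequence violates at least one rule; no consistent tagging exists.

NO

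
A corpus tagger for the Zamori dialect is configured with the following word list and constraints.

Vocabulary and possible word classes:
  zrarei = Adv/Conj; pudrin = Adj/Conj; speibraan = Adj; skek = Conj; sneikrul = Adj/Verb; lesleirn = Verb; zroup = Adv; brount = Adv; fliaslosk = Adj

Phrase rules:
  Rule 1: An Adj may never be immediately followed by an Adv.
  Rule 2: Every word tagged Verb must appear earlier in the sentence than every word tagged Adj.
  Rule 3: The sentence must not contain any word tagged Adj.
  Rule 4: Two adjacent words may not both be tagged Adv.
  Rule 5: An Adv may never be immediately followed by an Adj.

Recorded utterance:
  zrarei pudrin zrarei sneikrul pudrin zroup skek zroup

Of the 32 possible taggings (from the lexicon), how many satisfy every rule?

Candidates per position — 1:zrarei {Adv,Conj}; 2:pudrin {Adj,Conj}; 3:zrarei {Adv,Conj}; 4:sneikrul {Adj,Verb}; 5:pudrin {Adj,Conj}; 6:zroup {Adv}; 7:skek {Conj}; 8:zroup {Adv}.
There are 32 candidate sequences in total.
The sequences that satisfy every rule: Adv Conj Adv Verb Conj Adv Conj Adv; Adv Conj Conj Verb Conj Adv Conj Adv; Conj Conj Adv Verb Conj Adv Conj Adv; Conj Conj Conj Verb Conj Adv Conj Adv.
Count = 4.

4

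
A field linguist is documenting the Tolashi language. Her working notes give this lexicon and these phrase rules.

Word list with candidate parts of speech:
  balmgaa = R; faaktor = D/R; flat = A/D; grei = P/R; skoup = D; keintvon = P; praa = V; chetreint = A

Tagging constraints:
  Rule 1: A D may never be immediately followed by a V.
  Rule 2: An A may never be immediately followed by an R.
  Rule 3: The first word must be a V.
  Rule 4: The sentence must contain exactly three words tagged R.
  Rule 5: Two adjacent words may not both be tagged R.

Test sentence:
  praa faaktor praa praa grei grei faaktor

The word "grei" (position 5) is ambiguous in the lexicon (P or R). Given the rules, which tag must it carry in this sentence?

Candidates per position — 1:praa {V}; 2:faaktor {D,R}; 3:praa {V}; 4:praa {V}; 5:grei {P,R}; 6:grei {P,R}; 7:faaktor {D,R}.
Position 2: D is ruled out by rule 1; that leaves R.
Position 5: the remaining choice is settled jointly with positions 6, 7 — only R at position 5 is part of a tagging that satisfies every rule.
That leaves exactly one tagging: V R V V R P R.
Rule-by-rule: rule 1 holds; rule 2 holds; rule 3 holds; rule 4 holds; rule 5 holds.

R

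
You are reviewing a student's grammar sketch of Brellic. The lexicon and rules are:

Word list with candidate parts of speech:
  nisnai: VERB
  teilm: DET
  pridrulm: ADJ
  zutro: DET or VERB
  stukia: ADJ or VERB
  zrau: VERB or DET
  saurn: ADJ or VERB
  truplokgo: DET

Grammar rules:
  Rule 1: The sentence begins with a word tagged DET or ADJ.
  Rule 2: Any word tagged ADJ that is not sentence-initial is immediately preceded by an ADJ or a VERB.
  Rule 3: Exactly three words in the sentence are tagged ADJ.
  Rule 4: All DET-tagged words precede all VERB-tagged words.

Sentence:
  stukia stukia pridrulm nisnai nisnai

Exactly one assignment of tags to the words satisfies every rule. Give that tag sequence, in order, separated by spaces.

ADJ ADJ ADJ VERB VERB

Candidates per position — 1:stukia {ADJ,VERB}; 2:stukia {ADJ,VERB}; 3:pridrulm {ADJ}; 4:nisnai {VERB}; 5:nisnai {VERB}.
Position 1: tagging it VERB would leave rule 1 unsatisfiable, so it must be ADJ.
Position 2: tagging it VERB would leave rule 3 unsatisfiable, so it must be ADJ.
The only consistent sequence is: ADJ ADJ ADJ VERB VERB.
Checking: rule 1 holds; rule 2 holds; rule 3 holds; rule 4 holds.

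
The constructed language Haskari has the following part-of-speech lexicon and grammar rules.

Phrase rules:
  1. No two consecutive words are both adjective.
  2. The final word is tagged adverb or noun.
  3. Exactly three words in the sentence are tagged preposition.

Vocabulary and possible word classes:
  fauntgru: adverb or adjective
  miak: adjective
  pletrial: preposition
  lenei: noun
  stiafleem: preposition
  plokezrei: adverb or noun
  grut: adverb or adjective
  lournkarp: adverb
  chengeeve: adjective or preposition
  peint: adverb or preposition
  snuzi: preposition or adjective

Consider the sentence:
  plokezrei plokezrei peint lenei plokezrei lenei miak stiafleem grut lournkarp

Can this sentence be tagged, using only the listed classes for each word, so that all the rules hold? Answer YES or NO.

Candidates per position — 1:plokezrei {adverb,noun}; 2:plokezrei {adverb,noun}; 3:peint {adverb,preposition}; 4:lenei {noun}; 5:plokezrei {adverb,noun}; 6:lenei {noun}; 7:miak {adjective}; 8:stiafleem {preposition}; 9:grut {adverb,adjective}; 10:lournkarp {adverb}.
Rule 3 cannot be satisfied by any choice of tags from the lexicon.
So there is no consistent tagging.

NO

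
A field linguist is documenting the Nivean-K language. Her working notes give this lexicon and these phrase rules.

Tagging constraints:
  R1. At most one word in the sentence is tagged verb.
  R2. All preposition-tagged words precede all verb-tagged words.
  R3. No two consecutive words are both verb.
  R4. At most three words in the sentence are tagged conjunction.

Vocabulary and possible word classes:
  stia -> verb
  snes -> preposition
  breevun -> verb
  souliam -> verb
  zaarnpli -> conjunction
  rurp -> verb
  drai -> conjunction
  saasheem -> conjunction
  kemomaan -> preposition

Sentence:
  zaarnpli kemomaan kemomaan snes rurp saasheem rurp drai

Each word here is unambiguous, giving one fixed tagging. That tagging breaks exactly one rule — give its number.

Fixed tagging: conjunction preposition preposition preposition verb conjunction verb conjunction.
Applying the rules: R1 fail, R2 pass, R3 pass, R4 pass.
Only rule 1 fails.

1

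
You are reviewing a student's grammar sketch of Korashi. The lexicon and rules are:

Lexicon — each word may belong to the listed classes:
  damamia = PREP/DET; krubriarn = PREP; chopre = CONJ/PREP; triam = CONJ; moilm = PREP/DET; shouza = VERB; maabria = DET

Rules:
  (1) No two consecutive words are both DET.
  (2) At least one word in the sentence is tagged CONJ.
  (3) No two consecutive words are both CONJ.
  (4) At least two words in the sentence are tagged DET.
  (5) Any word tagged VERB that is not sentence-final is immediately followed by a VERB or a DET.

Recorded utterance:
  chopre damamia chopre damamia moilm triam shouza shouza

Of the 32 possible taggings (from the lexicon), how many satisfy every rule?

8

Candidates per position — 1:chopre {CONJ,PREP}; 2:damamia {PREP,DET}; 3:chopre {CONJ,PREP}; 4:damamia {PREP,DET}; 5:moilm {PREP,DET}; 6:triam {CONJ}; 7:shouza {VERB}; 8:shouza {VERB}.
There are 32 candidate sequences in total.
Checking each against the rules leaves 8 sequences.
Count = 8.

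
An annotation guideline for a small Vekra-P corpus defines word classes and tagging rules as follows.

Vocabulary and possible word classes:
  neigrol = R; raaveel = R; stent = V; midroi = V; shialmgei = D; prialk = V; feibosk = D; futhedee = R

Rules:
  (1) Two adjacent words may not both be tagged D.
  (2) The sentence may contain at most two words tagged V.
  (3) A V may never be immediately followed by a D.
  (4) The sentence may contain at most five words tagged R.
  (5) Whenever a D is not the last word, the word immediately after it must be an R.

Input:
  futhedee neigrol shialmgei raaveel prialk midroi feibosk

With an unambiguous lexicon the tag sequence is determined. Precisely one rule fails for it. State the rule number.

3

Fixed tagging: R R D R V V D.
Applying the rules: R1 ok, R2 ok, R3 fails, R4 ok, R5 ok.
Only rule 3 fails.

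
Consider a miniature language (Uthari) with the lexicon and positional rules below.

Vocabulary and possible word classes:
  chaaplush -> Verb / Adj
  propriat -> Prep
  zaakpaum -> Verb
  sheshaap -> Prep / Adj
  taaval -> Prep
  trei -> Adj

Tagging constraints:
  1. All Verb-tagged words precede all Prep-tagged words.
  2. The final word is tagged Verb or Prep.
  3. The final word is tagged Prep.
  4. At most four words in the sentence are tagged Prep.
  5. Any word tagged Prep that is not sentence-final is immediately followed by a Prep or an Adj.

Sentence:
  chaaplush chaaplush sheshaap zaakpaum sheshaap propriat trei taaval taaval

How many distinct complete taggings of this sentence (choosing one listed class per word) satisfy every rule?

Candidates per position — 1:chaaplush {Verb,Adj}; 2:chaaplush {Verb,Adj}; 3:sheshaap {Prep,Adj}; 4:zaakpaum {Verb}; 5:sheshaap {Prep,Adj}; 6:propriat {Prep}; 7:trei {Adj}; 8:taaval {Prep}; 9:taaval {Prep}.
There are 16 candidate sequences in total.
Checking each against the rules leaves 8 sequences.
Count = 8.

8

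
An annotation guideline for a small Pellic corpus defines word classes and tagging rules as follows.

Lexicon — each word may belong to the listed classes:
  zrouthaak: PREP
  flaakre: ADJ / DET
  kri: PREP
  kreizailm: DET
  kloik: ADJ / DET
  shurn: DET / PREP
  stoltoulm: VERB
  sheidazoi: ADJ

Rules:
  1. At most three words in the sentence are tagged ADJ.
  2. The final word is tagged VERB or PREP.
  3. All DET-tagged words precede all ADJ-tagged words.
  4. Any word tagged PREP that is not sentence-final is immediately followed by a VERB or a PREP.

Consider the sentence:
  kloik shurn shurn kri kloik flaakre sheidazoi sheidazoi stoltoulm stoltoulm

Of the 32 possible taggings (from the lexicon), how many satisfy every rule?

Candidates per position — 1:kloik {ADJ,DET}; 2:shurn {DET,PREP}; 3:shurn {DET,PREP}; 4:kri {PREP}; 5:kloik {ADJ,DET}; 6:flaakre {ADJ,DET}; 7:sheidazoi {ADJ}; 8:sheidazoi {ADJ}; 9:stoltoulm {VERB}; 10:stoltoulm {VERB}.
There are 32 candidate sequences in total.
Rule 4 cannot be satisfied by any choice of tags from the lexicon.
So there is no consistent tagging.
Count = 0.

0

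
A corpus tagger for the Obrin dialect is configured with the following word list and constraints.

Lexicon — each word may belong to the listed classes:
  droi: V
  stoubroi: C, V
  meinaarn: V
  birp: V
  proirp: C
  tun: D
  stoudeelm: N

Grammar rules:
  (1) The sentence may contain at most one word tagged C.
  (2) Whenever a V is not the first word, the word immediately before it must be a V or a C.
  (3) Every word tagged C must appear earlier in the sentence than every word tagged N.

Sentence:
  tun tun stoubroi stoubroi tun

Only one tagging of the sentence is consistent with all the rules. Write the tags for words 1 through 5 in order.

D D C V D

Candidates per position — 1:tun {D}; 2:tun {D}; 3:stoubroi {C,V}; 4:stoubroi {C,V}; 5:tun {D}.
Position 3: V is ruled out by rule 2; that leaves C.
Position 4: C is ruled out by rule 1; that leaves V.
The only consistent sequence is: D D C V D.
Check: rule 1 holds; rule 2 holds; rule 3 holds.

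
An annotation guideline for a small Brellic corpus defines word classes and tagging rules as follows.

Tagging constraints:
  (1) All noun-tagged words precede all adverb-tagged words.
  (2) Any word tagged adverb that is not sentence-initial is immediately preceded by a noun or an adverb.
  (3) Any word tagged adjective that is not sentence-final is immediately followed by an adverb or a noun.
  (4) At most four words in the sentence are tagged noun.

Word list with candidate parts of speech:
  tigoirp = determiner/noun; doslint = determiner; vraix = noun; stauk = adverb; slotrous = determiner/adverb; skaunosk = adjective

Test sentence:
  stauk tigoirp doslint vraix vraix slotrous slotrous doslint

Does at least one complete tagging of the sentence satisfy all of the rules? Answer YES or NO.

Candidates per position — 1:stauk {adverb}; 2:tigoirp {determiner,noun}; 3:doslint {determiner}; 4:vraix {noun}; 5:vraix {noun}; 6:slotrous {determiner,adverb}; 7:slotrous {determiner,adverb}; 8:doslint {determiner}.
Rule 1 cannot be satisfied by any choice of tags from the lexicon.
So there is no consistent tagging.

NO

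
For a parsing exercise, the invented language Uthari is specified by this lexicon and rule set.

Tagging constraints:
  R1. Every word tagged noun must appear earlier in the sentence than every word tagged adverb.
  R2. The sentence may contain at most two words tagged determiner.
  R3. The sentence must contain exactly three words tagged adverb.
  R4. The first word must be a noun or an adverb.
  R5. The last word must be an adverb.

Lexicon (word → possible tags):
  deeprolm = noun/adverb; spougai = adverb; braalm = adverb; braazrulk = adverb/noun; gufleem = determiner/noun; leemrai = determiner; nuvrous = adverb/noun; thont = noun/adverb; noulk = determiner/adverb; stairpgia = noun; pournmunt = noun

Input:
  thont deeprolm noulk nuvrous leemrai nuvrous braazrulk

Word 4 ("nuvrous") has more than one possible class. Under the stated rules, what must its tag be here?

Candidates per position — 1:thont {noun,adverb}; 2:deeprolm {noun,adverb}; 3:noulk {determiner,adverb}; 4:nuvrous {adverb,noun}; 5:leemrai {determiner}; 6:nuvrous {adverb,noun}; 7:braazrulk {adverb,noun}.
At position 7, choosing noun makes rule 5 impossible to satisfy; hence adverb.
Position 4: the remaining choice is settled jointly with positions 1, 2, 3, 6 — only adverb at position 4 is part of a tagging that satisfies every rule.
So the tagging must be: noun noun determiner adverb determiner adverb adverb.
Rule-by-rule: rule 1 holds; rule 2 holds; rule 3 holds; rule 4 holds; rule 5 holds.

adverb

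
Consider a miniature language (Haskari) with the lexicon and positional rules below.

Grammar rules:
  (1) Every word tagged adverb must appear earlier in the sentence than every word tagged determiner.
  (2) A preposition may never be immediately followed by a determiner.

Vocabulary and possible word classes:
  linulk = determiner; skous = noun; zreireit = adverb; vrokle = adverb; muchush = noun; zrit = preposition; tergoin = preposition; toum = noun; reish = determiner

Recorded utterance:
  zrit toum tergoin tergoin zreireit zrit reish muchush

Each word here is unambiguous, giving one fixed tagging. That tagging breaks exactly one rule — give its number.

Fixed tagging: preposition noun preposition preposition adverb preposition determiner noun.
Applying the rules: R1 pass, R2 fail.
Only rule 2 fails.

2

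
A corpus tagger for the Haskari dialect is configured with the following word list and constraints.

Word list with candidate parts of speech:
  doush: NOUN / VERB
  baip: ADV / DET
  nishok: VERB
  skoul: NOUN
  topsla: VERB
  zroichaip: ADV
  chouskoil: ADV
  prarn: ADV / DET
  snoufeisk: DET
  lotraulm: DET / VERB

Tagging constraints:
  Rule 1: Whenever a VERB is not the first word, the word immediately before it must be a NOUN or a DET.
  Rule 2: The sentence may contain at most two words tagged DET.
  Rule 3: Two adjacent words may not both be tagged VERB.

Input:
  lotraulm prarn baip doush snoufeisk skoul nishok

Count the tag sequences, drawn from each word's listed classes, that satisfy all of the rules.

Candidates per position — 1:lotraulm {DET,VERB}; 2:prarn {ADV,DET}; 3:baip {ADV,DET}; 4:doush {NOUN,VERB}; 5:snoufeisk {DET}; 6:skoul {NOUN}; 7:nishok {VERB}.
There are 16 candidate sequences in total.
The sequences that satisfy every rule: DET ADV ADV NOUN DET NOUN VERB; VERB ADV ADV NOUN DET NOUN VERB; VERB ADV DET NOUN DET NOUN VERB; VERB ADV DET VERB DET NOUN VERB; VERB DET ADV NOUN DET NOUN VERB.
Count = 5.

5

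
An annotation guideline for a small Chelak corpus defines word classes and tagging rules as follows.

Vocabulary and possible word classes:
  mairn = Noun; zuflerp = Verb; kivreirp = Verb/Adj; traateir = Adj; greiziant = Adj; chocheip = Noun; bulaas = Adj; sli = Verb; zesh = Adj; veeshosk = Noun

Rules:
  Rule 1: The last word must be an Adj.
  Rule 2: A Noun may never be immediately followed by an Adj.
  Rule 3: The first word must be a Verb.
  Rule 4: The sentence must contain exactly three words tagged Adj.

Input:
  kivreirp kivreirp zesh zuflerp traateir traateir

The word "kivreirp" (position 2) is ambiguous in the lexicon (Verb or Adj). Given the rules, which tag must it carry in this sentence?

Verb

Candidates per position — 1:kivreirp {Verb,Adj}; 2:kivreirp {Verb,Adj}; 3:zesh {Adj}; 4:zuflerp {Verb}; 5:traateir {Adj}; 6:traateir {Adj}.
Position 1: tagging it Adj would leave rule 3 unsatisfiable, so it must be Verb.
Position 2: tagging it Adj would leave rule 4 unsatisfiable, so it must be Verb.
The only consistent sequence is: Verb Verb Adj Verb Adj Adj.
Check: rule 1 ok; rule 2 ok; rule 3 ok; rule 4 ok.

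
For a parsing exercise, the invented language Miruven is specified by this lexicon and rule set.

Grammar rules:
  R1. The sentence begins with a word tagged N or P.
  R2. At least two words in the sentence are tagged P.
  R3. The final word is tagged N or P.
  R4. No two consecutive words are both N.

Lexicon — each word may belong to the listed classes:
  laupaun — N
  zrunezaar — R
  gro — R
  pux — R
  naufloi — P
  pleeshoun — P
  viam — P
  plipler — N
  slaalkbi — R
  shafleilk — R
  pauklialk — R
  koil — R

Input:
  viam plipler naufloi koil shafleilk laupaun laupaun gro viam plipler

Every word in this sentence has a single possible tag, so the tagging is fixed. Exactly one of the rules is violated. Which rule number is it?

4

Fixed tagging: P N P R R N N R P N.
Applying the rules: R1 holds, R2 holds, R3 holds, R4 violated.
Only rule 4 fails.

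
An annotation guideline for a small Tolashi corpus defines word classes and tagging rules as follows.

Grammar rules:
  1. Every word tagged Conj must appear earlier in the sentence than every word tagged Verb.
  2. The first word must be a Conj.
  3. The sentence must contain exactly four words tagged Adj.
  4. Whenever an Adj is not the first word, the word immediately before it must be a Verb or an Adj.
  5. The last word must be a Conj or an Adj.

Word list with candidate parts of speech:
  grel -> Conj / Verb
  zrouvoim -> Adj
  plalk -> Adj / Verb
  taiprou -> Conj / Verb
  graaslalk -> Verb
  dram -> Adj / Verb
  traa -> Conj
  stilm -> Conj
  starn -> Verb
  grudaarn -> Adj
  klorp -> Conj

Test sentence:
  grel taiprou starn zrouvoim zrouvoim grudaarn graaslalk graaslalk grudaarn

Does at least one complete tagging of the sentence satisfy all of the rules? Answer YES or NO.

YES

Candidates per position — 1:grel {Conj,Verb}; 2:taiprou {Conj,Verb}; 3:starn {Verb}; 4:zrouvoim {Adj}; 5:zrouvoim {Adj}; 6:grudaarn {Adj}; 7:graaslalk {Verb}; 8:graaslalk {Verb}; 9:grudaarn {Adj}.
One satisfying assignment: Conj Conj Verb Adj Adj Adj Verb Verb Adj.
Check: rule 1 ok; rule 2 ok; rule 3 ok; rule 4 ok; rule 5 ok.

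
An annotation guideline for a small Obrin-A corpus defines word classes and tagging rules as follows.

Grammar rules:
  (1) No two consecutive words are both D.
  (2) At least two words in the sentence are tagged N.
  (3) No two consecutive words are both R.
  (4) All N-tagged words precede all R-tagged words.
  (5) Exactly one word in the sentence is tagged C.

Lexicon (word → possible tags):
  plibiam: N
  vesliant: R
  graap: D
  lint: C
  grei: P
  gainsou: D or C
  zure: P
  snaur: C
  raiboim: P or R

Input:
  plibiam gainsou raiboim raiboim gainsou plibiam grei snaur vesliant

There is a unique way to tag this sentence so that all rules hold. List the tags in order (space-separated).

Candidates per position — 1:plibiam {N}; 2:gainsou {D,C}; 3:raiboim {P,R}; 4:raiboim {P,R}; 5:gainsou {D,C}; 6:plibiam {N}; 7:grei {P}; 8:snaur {C}; 9:vesliant {R}.
Position 2: tagging it C would leave rule 5 unsatisfiable, so it must be D.
Position 3: tagging it R would leave rule 4 unsatisfiable, so it must be P.
Position 4: tagging it R would leave rule 4 unsatisfiable, so it must be P.
Position 5: tagging it C would leave rule 5 unsatisfiable, so it must be D.
That leaves exactly one tagging: N D P P D N P C R.
Checking: rule 1 holds; rule 2 holds; rule 3 holds; rule 4 holds; rule 5 holds.

N D P P D N P C R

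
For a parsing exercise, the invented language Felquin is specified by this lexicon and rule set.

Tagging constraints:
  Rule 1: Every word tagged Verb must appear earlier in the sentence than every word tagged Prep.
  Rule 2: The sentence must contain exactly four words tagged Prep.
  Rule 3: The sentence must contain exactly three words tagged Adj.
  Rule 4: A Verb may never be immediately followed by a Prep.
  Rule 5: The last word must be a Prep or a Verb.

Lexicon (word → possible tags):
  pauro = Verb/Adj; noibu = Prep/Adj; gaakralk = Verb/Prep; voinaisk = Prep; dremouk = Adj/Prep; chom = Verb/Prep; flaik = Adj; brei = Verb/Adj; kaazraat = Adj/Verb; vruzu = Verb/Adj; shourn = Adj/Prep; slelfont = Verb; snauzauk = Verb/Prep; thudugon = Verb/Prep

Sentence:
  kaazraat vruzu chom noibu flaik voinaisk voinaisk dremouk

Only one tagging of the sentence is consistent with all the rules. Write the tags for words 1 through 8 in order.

Verb Adj Prep Adj Adj Prep Prep Prep

Candidates per position — 1:kaazraat {Adj,Verb}; 2:vruzu {Verb,Adj}; 3:chom {Verb,Prep}; 4:noibu {Prep,Adj}; 5:flaik {Adj}; 6:voinaisk {Prep}; 7:voinaisk {Prep}; 8:dremouk {Adj,Prep}.
Word 8 cannot be Adj — rule 5 would then fail for every completion. It is Prep.
The remaining ambiguous positions (1, 2, 3, 4) are resolved jointly — only one combination satisfies every rule.
The only consistent sequence is: Verb Adj Prep Adj Adj Prep Prep Prep.
Checking: rule 1 holds; rule 2 holds; rule 3 holds; rule 4 holds; rule 5 holds.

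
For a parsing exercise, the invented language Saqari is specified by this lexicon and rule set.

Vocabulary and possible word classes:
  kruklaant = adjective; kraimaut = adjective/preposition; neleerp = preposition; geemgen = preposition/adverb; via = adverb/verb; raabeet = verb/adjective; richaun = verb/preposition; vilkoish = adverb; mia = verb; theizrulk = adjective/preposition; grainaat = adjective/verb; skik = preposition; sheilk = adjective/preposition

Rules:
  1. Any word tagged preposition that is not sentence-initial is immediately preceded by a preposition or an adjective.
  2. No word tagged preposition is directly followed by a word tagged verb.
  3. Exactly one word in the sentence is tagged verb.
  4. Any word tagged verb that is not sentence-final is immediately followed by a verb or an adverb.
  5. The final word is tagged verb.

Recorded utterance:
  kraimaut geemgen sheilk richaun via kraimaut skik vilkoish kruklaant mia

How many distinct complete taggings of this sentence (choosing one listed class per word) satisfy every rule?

6

Candidates per position — 1:kraimaut {adjective,preposition}; 2:geemgen {preposition,adverb}; 3:sheilk {adjective,preposition}; 4:richaun {verb,preposition}; 5:via {adverb,verb}; 6:kraimaut {adjective,preposition}; 7:skik {preposition}; 8:vilkoish {adverb}; 9:kruklaant {adjective}; 10:mia {verb}.
There are 64 candidate sequences in total.
Checking each against the rules leaves 6 sequences.
Count = 6.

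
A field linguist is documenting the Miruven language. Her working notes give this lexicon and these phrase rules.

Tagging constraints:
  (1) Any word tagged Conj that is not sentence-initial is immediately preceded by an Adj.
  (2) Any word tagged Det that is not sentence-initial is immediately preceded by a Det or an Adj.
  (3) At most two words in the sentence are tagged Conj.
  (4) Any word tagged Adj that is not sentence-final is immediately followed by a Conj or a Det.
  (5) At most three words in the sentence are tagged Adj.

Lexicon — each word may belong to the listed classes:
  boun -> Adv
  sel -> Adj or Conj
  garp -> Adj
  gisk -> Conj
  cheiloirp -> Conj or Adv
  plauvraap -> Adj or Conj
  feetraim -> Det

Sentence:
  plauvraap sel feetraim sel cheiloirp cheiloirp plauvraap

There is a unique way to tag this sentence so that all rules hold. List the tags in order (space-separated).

Conj Adj Det Adj Conj Adv Adj

Candidates per position — 1:plauvraap {Adj,Conj}; 2:sel {Adj,Conj}; 3:feetraim {Det}; 4:sel {Adj,Conj}; 5:cheiloirp {Conj,Adv}; 6:cheiloirp {Conj,Adv}; 7:plauvraap {Adj,Conj}.
If word 2 were Conj, no tagging could satisfy rule 2; so word 2 is Adj.
If word 4 were Conj, no tagging could satisfy rule 1; so word 4 is Adj.
If word 5 were Adv, no tagging could satisfy rule 4; so word 5 is Conj.
If word 6 were Conj, no tagging could satisfy rule 1; so word 6 is Adv.
If word 7 were Conj, no tagging could satisfy rule 1; so word 7 is Adj.
If word 1 were Adj, no tagging could satisfy rule 4; so word 1 is Conj.
So the tagging must be: Conj Adj Det Adj Conj Adv Adj.
Rule-by-rule: rule 1 ✓; rule 2 ✓; rule 3 ✓; rule 4 ✓; rule 5 ✓.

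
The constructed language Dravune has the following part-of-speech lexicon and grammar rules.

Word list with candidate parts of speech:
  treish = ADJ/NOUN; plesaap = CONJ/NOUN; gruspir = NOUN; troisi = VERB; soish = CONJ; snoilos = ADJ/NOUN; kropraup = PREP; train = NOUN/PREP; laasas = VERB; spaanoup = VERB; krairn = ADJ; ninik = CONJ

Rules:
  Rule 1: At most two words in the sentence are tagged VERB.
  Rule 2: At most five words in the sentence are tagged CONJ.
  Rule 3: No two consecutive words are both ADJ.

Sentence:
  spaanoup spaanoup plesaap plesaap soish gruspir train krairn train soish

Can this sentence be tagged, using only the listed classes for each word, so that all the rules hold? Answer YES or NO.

YES

Candidates per position — 1:spaanoup {VERB}; 2:spaanoup {VERB}; 3:plesaap {CONJ,NOUN}; 4:plesaap {CONJ,NOUN}; 5:soish {CONJ}; 6:gruspir {NOUN}; 7:train {NOUN,PREP}; 8:krairn {ADJ}; 9:train {NOUN,PREP}; 10:soish {CONJ}.
One satisfying assignment: VERB VERB CONJ NOUN CONJ NOUN NOUN ADJ PREP CONJ.
Check: rule 1 ok; rule 2 ok; rule 3 ok.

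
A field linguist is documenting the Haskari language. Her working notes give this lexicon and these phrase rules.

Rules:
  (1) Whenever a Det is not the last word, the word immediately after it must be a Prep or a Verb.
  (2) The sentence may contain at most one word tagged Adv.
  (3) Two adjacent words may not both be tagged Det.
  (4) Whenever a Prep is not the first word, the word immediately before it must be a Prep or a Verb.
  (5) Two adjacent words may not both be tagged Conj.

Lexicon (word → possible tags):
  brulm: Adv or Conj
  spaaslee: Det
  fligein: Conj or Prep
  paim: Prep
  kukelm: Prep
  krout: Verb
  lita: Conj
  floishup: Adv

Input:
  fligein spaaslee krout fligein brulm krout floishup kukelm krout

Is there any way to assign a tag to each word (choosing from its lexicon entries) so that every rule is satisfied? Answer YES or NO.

NO

Candidates per position — 1:fligein {Conj,Prep}; 2:spaaslee {Det}; 3:krout {Verb}; 4:fligein {Conj,Prep}; 5:brulm {Adv,Conj}; 6:krout {Verb}; 7:floishup {Adv}; 8:kukelm {Prep}; 9:krout {Verb}.
Rule 4 cannot be satisfied by any choice of tags from the lexicon.
So there is no consistent tagging.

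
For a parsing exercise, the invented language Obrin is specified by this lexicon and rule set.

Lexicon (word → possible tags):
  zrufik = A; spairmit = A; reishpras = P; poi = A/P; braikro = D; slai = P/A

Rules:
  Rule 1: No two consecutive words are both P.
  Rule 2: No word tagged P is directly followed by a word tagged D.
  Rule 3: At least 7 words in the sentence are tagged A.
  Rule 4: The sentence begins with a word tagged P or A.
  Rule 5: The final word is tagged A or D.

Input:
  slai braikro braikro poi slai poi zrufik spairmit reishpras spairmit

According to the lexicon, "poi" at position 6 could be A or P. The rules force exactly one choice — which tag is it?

Candidates per position — 1:slai {P,A}; 2:braikro {D}; 3:braikro {D}; 4:poi {A,P}; 5:slai {P,A}; 6:poi {A,P}; 7:zrufik {A}; 8:spairmit {A}; 9:reishpras {P}; 10:spairmit {A}.
Position 1: P is ruled out by rule 2; that leaves A.
Position 4: P is ruled out by rule 3; that leaves A.
Position 5: P is ruled out by rule 3; that leaves A.
Position 6: P is ruled out by rule 3; that leaves A.
The unique satisfying tagging is: A D D A A A A A P A.
Verifying each rule — rule 1 ✓; rule 2 ✓; rule 3 ✓; rule 4 ✓; rule 5 ✓.

A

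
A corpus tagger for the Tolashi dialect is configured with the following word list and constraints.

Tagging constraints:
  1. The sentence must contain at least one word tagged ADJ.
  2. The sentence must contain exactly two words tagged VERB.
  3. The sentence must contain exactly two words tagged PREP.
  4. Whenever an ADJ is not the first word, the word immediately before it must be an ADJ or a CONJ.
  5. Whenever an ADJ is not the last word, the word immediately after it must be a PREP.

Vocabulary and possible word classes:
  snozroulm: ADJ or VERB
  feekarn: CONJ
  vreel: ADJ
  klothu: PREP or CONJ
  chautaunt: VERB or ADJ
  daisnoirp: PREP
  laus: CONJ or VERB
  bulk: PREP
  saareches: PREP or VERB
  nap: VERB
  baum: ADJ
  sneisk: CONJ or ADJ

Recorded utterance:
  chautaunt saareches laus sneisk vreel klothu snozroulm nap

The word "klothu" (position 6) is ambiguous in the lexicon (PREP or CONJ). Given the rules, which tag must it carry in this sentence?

PREP

Candidates per position — 1:chautaunt {VERB,ADJ}; 2:saareches {PREP,VERB}; 3:laus {CONJ,VERB}; 4:sneisk {CONJ,ADJ}; 5:vreel {ADJ}; 6:klothu {PREP,CONJ}; 7:snozroulm {ADJ,VERB}; 8:nap {VERB}.
Position 2: tagging it VERB would leave rule 3 unsatisfiable, so it must be PREP.
Position 4: tagging it ADJ would leave rule 5 unsatisfiable, so it must be CONJ.
Position 6: tagging it CONJ would leave rule 3 unsatisfiable, so it must be PREP.
Position 7: tagging it ADJ would leave rule 4 unsatisfiable, so it must be VERB.
Position 1: tagging it VERB would leave rule 2 unsatisfiable, so it must be ADJ.
Position 3: tagging it VERB would leave rule 2 unsatisfiable, so it must be CONJ.
The unique satisfying tagging is: ADJ PREP CONJ CONJ ADJ PREP VERB VERB.
Verifying each rule — rule 1 satisfied; rule 2 satisfied; rule 3 satisfied; rule 4 satisfied; rule 5 satisfied.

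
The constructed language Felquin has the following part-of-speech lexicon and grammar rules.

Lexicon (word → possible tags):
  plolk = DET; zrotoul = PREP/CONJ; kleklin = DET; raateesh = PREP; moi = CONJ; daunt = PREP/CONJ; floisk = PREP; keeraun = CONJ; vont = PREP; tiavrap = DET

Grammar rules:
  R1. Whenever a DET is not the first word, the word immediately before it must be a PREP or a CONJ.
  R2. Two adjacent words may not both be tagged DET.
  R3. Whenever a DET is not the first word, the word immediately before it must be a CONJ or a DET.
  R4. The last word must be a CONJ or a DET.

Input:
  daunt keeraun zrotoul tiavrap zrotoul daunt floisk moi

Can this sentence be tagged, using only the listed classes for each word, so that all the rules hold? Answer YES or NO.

Candidates per position — 1:daunt {PREP,CONJ}; 2:keeraun {CONJ}; 3:zrotoul {PREP,CONJ}; 4:tiavrap {DET}; 5:zrotoul {PREP,CONJ}; 6:daunt {PREP,CONJ}; 7:floisk {PREP}; 8:moi {CONJ}.
One satisfying assignment: PREP CONJ CONJ DET CONJ CONJ PREP CONJ.
Check: rule 1 ok; rule 2 ok; rule 3 ok; rule 4 ok.

YES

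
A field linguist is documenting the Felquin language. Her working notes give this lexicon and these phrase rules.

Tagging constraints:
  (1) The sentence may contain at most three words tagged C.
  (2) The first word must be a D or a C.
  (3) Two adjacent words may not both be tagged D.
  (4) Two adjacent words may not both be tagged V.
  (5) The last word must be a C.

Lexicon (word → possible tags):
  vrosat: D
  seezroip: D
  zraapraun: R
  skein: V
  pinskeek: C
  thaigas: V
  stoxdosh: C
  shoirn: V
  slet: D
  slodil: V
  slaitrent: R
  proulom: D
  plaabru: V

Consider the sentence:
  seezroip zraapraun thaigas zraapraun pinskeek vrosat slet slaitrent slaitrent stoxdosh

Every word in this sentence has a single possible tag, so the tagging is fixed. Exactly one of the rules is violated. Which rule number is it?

3

Fixed tagging: D R V R C D D R R C.
Rule check: R1 ✓, R2 ✓, R3 ✗, R4 ✓, R5 ✓.
Only rule 3 fails.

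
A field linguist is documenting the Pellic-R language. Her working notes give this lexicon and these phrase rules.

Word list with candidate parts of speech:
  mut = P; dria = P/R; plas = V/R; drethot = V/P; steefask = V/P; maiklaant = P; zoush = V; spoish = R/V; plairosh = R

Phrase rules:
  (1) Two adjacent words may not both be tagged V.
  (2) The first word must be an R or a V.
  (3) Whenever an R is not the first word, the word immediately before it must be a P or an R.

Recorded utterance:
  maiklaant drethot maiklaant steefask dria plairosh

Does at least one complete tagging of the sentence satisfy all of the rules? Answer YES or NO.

NO

Candidates per position — 1:maiklaant {P}; 2:drethot {V,P}; 3:maiklaant {P}; 4:steefask {V,P}; 5:dria {P,R}; 6:plairosh {R}.
Rule 2 cannot be satisfied by any choice of tags from the lexicon.
So there is no consistent tagging.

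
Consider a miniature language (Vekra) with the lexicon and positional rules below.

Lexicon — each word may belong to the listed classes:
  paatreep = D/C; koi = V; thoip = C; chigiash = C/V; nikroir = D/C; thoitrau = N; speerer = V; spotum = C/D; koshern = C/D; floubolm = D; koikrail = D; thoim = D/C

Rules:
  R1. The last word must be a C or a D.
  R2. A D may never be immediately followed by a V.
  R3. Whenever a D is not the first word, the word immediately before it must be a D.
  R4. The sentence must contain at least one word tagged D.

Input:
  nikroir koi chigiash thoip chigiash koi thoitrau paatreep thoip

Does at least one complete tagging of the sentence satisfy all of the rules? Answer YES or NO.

Candidates per position — 1:nikroir {D,C}; 2:koi {V}; 3:chigiash {C,V}; 4:thoip {C}; 5:chigiash {C,V}; 6:koi {V}; 7:thoitrau {N}; 8:paatreep {D,C}; 9:thoip {C}.
Every candidate sequence violates at least one rule; no consistent tagging exists.

NO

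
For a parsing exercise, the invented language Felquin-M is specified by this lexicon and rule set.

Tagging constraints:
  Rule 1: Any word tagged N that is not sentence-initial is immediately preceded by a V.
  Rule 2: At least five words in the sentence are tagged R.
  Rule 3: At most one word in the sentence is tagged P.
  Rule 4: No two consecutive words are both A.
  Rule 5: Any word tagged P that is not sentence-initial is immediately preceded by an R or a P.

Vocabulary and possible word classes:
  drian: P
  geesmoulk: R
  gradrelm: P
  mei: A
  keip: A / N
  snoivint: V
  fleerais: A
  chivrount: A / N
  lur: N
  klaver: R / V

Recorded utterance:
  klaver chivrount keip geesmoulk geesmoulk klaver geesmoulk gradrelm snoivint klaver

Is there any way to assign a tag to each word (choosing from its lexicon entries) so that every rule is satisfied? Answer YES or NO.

Candidates per position — 1:klaver {R,V}; 2:chivrount {A,N}; 3:keip {A,N}; 4:geesmoulk {R}; 5:geesmoulk {R}; 6:klaver {R,V}; 7:geesmoulk {R}; 8:gradrelm {P}; 9:snoivint {V}; 10:klaver {R,V}.
One satisfying assignment: V N A R R R R P V R.
Rule-by-rule: rule 1 ok; rule 2 ok; rule 3 ok; rule 4 ok; rule 5 ok.

YES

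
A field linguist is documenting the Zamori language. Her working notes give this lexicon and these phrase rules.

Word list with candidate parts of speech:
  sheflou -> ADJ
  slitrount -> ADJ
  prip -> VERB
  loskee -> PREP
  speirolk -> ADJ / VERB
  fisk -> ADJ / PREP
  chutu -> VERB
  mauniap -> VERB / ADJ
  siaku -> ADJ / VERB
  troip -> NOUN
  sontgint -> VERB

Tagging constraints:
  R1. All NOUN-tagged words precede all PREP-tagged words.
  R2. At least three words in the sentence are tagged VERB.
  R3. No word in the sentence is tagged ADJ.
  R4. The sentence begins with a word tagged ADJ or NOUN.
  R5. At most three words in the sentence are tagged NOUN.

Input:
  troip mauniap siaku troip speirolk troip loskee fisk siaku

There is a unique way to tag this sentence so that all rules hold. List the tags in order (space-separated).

Candidates per position — 1:troip {NOUN}; 2:mauniap {VERB,ADJ}; 3:siaku {ADJ,VERB}; 4:troip {NOUN}; 5:speirolk {ADJ,VERB}; 6:troip {NOUN}; 7:loskee {PREP}; 8:fisk {ADJ,PREP}; 9:siaku {ADJ,VERB}.
If word 2 were ADJ, no tagging could satisfy rule 3; so word 2 is VERB.
If word 3 were ADJ, no tagging could satisfy rule 3; so word 3 is VERB.
If word 5 were ADJ, no tagging could satisfy rule 3; so word 5 is VERB.
If word 8 were ADJ, no tagging could satisfy rule 3; so word 8 is PREP.
If word 9 were ADJ, no tagging could satisfy rule 3; so word 9 is VERB.
The unique satisfying tagging is: NOUN VERB VERB NOUN VERB NOUN PREP PREP VERB.
Checking: rule 1 ok; rule 2 ok; rule 3 ok; rule 4 ok; rule 5 ok.

NOUN VERB VERB NOUN VERB NOUN PREP PREP VERB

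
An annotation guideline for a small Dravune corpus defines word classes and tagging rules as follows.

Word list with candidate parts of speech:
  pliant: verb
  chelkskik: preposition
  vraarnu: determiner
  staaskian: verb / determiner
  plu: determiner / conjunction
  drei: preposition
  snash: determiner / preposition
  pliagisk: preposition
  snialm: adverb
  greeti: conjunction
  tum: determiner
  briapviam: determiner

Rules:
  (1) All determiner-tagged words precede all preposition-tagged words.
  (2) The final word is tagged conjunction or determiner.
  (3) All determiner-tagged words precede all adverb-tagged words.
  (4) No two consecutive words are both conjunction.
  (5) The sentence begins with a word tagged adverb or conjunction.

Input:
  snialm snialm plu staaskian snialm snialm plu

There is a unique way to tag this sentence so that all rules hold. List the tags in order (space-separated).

Candidates per position — 1:snialm {adverb}; 2:snialm {adverb}; 3:plu {determiner,conjunction}; 4:staaskian {verb,determiner}; 5:snialm {adverb}; 6:snialm {adverb}; 7:plu {determiner,conjunction}.
If word 3 were determiner, no tagging could satisfy rule 3; so word 3 is conjunction.
If word 4 were determiner, no tagging could satisfy rule 3; so word 4 is verb.
If word 7 were determiner, no tagging could satisfy rule 3; so word 7 is conjunction.
The unique satisfying tagging is: adverb adverb conjunction verb adverb adverb conjunction.
Rule-by-rule: rule 1 ok; rule 2 ok; rule 3 ok; rule 4 ok; rule 5 ok.

adverb adverb conjunction verb adverb adverb conjunction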